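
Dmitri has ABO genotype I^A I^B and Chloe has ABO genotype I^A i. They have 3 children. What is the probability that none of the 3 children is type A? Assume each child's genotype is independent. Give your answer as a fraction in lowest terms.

1/8

ABO cross I^A I^B × I^A i → 1/2 A, 1/4 B, 1/4 AB.
So P(type A) = 1/2 per child.
P(not type A) = 1/2 for one child; (1/2)^3 = 1/8.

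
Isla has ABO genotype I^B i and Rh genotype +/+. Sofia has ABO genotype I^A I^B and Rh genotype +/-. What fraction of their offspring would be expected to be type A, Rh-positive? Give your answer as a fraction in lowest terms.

1/4

ABO cross I^B i × I^A I^B → offspring phenotypes: 1/4 A, 1/2 B, 1/4 AB.
Rh cross +/+ × +/- → 1 Rh+.
Independent loci: P(type A, Rh-positive) = 1/4 × 1 = 1/4.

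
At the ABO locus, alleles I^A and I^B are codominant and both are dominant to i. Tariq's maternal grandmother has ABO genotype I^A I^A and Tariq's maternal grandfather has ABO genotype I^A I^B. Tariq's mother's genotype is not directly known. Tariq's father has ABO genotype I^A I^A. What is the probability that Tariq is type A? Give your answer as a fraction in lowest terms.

3/4

Tariq's mother's ABO genotype from I^A I^A × I^A I^B: 1/2 I^A I^A, 1/2 I^A I^B.
Crossing each possibility with the father I^A I^A and summing P(type A): 1/2·1 + 1/2·1/2 = 3/4.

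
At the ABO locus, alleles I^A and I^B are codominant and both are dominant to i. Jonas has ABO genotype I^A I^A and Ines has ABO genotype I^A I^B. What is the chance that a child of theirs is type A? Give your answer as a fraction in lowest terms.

ABO cross I^A I^A × I^A I^B → offspring phenotypes: 1/2 A, 1/2 AB.
So P(type A) = 1/2.

1/2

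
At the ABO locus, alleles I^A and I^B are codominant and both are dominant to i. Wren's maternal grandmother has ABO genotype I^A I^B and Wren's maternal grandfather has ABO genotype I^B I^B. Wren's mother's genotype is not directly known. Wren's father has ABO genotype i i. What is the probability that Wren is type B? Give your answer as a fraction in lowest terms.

Wren's mother's ABO genotype from I^A I^B × I^B I^B: 1/2 I^A I^B, 1/2 I^B I^B.
Crossing each possibility with the father i i and summing P(type B): 1/2·1/2 + 1/2·1 = 3/4.

3/4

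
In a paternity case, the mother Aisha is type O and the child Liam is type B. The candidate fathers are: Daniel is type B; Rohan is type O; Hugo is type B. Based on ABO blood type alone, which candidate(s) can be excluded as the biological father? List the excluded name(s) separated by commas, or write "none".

A candidate is excluded only if no genotype consistent with his phenotype could produce a type B child with a type O mother.
Rohan (type O): no genotype consistent with that phenotype can produce a type-B child with a type-O mother.

Rohan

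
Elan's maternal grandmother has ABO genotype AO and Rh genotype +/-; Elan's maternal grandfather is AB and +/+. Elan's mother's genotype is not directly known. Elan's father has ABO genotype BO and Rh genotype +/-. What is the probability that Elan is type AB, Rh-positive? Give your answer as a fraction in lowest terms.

Elan's mother's ABO genotype from AO × AB: 1/4 AA, 1/4 AB, 1/4 AO, 1/4 BO.
Crossing each possibility with the father BO and summing P(type AB): 1/4·1/2 + 1/4·1/4 + 1/4·1/4 + 1/4·0 = 1/4.
Similarly for Rh via the mother's Rh distribution: P(Rh+) = 7/8.
Independent loci: 1/4 × 7/8 = 7/32.

7/32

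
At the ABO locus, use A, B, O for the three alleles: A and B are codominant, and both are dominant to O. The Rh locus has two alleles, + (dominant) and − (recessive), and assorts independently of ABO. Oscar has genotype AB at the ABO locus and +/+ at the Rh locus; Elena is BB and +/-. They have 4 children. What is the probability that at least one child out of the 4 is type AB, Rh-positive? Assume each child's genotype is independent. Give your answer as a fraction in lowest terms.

ABO cross AB × BB → 1/2 B, 1/2 AB.
Rh cross +/+ × +/- → 1 Rh+; so P(type AB, Rh-positive) = 1/2 × 1 = 1/2 per child.
P(none) = (1/2)^4 = 1/16; P(at least one) = 1 − 1/16 = 15/16.

15/16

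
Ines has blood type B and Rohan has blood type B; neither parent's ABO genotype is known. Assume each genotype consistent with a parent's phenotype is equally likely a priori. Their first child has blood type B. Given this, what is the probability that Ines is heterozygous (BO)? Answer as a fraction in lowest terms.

7/15

Possible genotypes: Ines ∈ {BB, BO}; Rohan ∈ {BB, BO}.
Weight each parental genotype pair by prior × P(type-B child):
  BB × BB: posterior weight 4/15.
  BB × BO: posterior weight 4/15.
  BO × BB: posterior weight 4/15.
  BO × BO: posterior weight 1/5.
Sum the posterior weight over pairs where Ines is BO: 7/15.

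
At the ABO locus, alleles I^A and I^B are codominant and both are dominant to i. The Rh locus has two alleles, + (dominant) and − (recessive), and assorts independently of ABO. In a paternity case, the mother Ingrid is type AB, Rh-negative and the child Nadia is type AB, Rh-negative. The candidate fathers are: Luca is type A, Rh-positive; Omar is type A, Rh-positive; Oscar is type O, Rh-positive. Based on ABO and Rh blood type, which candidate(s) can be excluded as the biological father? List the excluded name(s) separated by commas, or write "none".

Oscar

A candidate is excluded only if no genotype consistent with his phenotype could produce a type AB, Rh-negative child with a type AB, Rh-negative mother.
Oscar (type O, Rh+): no genotype consistent with that phenotype can produce a type-AB Rh- child with a type-AB mother.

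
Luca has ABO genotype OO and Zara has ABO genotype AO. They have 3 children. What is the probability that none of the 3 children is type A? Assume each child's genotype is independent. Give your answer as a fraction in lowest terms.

ABO cross OO × AO → 1/2 O, 1/2 A.
So P(type A) = 1/2 per child.
P(not type A) = 1/2 for one child; (1/2)^3 = 1/8.

1/8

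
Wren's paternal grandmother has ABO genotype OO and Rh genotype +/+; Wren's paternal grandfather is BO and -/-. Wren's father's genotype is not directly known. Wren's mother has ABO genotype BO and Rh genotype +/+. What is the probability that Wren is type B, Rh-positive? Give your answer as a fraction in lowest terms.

Wren's father's ABO genotype from OO × BO: 1/2 BO, 1/2 OO.
Crossing each possibility with the mother BO and summing P(type B): 1/2·3/4 + 1/2·1/2 = 5/8.
Similarly for Rh via the father's Rh distribution: P(Rh+) = 1.
Independent loci: 5/8 × 1 = 5/8.

5/8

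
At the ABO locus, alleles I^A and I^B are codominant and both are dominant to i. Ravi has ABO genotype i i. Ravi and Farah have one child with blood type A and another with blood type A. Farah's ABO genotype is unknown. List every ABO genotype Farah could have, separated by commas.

I^A I^A, I^A I^B, I^A i

For each candidate genotype of Farah, check whether crossing it with i i can produce every observed child phenotype.
  I^A I^A → possible child types {A} ✓
  I^A I^B → possible child types {A, B} ✓
  I^A i → possible child types {O, A} ✓
  I^B I^B → possible child types {B} ✗
  I^B i → possible child types {O, B} ✗
  i i → possible child types {O} ✗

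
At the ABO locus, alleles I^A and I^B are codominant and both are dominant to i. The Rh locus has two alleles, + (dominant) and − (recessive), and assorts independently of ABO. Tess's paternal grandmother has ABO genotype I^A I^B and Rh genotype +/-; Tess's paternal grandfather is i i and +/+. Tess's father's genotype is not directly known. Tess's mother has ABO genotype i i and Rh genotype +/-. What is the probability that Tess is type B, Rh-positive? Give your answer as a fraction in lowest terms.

Tess's father's ABO genotype from I^A I^B × i i: 1/2 I^A i, 1/2 I^B i.
Crossing each possibility with the mother i i and summing P(type B): 1/2·0 + 1/2·1/2 = 1/4.
Similarly for Rh via the father's Rh distribution: P(Rh+) = 7/8.
Independent loci: 1/4 × 7/8 = 7/32.

7/32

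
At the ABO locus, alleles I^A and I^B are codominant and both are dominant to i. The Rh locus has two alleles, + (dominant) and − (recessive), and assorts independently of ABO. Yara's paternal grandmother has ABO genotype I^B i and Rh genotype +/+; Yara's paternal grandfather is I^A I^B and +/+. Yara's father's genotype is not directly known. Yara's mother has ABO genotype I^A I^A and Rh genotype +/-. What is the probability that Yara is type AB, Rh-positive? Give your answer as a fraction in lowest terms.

Yara's father's ABO genotype from I^B i × I^A I^B: 1/4 I^A I^B, 1/4 I^A i, 1/4 I^B I^B, 1/4 I^B i.
Crossing each possibility with the mother I^A I^A and summing P(type AB): 1/4·1/2 + 1/4·0 + 1/4·1 + 1/4·1/2 = 1/2.
Similarly for Rh via the father's Rh distribution: P(Rh+) = 1.
Independent loci: 1/2 × 1 = 1/2.

1/2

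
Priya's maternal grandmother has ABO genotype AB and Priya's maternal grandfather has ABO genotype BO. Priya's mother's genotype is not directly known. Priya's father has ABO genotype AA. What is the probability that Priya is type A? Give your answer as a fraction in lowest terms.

Priya's mother's ABO genotype from AB × BO: 1/4 AB, 1/4 AO, 1/4 BB, 1/4 BO.
Crossing each possibility with the father AA and summing P(type A): 1/4·1/2 + 1/4·1 + 1/4·0 + 1/4·1/2 = 1/2.

1/2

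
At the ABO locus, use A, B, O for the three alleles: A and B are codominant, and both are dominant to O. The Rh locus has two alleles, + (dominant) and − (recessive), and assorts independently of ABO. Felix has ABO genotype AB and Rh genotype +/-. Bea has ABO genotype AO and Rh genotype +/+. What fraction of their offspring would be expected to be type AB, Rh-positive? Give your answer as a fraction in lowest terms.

1/4

ABO cross AB × AO → offspring phenotypes: 1/2 A, 1/4 B, 1/4 AB.
Rh cross +/- × +/+ → 1 Rh+.
Independent loci: P(type AB, Rh-positive) = 1/4 × 1 = 1/4.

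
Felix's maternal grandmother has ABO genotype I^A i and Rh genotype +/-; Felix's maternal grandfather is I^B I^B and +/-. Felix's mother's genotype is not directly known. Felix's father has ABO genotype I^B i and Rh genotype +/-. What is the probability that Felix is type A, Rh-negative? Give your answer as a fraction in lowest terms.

Felix's mother's ABO genotype from I^A i × I^B I^B: 1/2 I^A I^B, 1/2 I^B i.
Crossing each possibility with the father I^B i and summing P(type A): 1/2·1/4 + 1/2·0 = 1/8.
Similarly for Rh via the mother's Rh distribution: P(Rh-) = 1/4.
Independent loci: 1/8 × 1/4 = 1/32.

1/32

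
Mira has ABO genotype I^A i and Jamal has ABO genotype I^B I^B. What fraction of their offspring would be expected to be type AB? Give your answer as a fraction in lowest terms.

1/2

ABO cross I^A i × I^B I^B → offspring phenotypes: 1/2 B, 1/2 AB.
So P(type AB) = 1/2.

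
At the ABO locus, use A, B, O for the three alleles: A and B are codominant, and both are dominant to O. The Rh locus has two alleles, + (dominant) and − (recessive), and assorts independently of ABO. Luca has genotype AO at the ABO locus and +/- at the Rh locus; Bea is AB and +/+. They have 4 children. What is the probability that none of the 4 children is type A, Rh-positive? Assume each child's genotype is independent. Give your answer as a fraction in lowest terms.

ABO cross AO × AB → 1/2 A, 1/4 B, 1/4 AB.
Rh cross +/- × +/+ → 1 Rh+; so P(type A, Rh-positive) = 1/2 × 1 = 1/2 per child.
P(not type A, Rh-positive) = 1/2 for one child; (1/2)^4 = 1/16.

1/16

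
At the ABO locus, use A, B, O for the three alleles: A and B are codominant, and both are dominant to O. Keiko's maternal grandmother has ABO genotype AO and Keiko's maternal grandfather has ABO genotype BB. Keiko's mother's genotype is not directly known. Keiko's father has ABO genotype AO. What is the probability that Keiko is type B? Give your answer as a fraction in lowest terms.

Keiko's mother's ABO genotype from AO × BB: 1/2 AB, 1/2 BO.
Crossing each possibility with the father AO and summing P(type B): 1/2·1/4 + 1/2·1/4 = 1/4.

1/4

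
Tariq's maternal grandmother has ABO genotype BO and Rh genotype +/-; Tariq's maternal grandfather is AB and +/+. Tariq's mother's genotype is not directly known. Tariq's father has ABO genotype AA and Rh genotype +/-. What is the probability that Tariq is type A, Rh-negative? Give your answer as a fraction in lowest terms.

1/16

Tariq's mother's ABO genotype from BO × AB: 1/4 AB, 1/4 AO, 1/4 BB, 1/4 BO.
Crossing each possibility with the father AA and summing P(type A): 1/4·1/2 + 1/4·1 + 1/4·0 + 1/4·1/2 = 1/2.
Similarly for Rh via the mother's Rh distribution: P(Rh-) = 1/8.
Independent loci: 1/2 × 1/8 = 1/16.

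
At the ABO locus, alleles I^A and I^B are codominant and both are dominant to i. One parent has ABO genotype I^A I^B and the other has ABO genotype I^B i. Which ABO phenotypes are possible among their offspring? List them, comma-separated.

Gametes from I^A I^B × I^B i give offspring ABO genotypes I^A I^B, I^A i, I^B I^B, I^B i, i.e. phenotypes A, B, AB.

A, B, AB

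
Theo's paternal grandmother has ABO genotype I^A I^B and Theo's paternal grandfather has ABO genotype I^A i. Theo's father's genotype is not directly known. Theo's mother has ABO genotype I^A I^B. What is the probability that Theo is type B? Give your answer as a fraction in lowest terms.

Theo's father's ABO genotype from I^A I^B × I^A i: 1/4 I^A I^A, 1/4 I^A I^B, 1/4 I^A i, 1/4 I^B i.
Crossing each possibility with the mother I^A I^B and summing P(type B): 1/4·0 + 1/4·1/4 + 1/4·1/4 + 1/4·1/2 = 1/4.

1/4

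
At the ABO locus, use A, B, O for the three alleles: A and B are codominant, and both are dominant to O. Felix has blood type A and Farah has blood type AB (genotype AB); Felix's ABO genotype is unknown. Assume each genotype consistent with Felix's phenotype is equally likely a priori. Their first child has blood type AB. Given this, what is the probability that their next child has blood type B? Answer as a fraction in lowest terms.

1/12

Possible genotypes: Felix ∈ {AA, AO}; Farah ∈ {AB}.
Weight each parental genotype pair by prior × P(type-AB child):
  AA × AB: posterior weight 2/3; P(next child type B) = 0.
  AO × AB: posterior weight 1/3; P(next child type B) = 1/4.
Weighted sum = 1/12.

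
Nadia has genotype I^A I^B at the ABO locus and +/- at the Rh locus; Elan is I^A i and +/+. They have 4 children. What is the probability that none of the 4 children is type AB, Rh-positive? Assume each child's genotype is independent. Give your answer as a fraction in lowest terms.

81/256

ABO cross I^A I^B × I^A i → 1/2 A, 1/4 B, 1/4 AB.
Rh cross +/- × +/+ → 1 Rh+; so P(type AB, Rh-positive) = 1/4 × 1 = 1/4 per child.
P(not type AB, Rh-positive) = 3/4 for one child; (3/4)^4 = 81/256.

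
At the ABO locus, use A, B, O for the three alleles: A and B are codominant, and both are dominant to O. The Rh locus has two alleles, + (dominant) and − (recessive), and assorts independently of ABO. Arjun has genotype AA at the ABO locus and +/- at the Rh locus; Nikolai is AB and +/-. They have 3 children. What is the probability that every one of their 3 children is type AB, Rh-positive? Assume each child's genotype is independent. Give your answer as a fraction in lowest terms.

27/512

ABO cross AA × AB → 1/2 A, 1/2 AB.
Rh cross +/- × +/- → 3/4 Rh+, 1/4 Rh-; so P(type AB, Rh-positive) = 1/2 × 3/4 = 3/8 per child.
All 3 independent: (3/8)^3 = 27/512.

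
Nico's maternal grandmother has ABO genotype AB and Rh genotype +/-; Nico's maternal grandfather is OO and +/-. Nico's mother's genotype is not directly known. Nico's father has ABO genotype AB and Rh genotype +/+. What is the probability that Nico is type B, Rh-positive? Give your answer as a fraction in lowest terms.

Nico's mother's ABO genotype from AB × OO: 1/2 AO, 1/2 BO.
Crossing each possibility with the father AB and summing P(type B): 1/2·1/4 + 1/2·1/2 = 3/8.
Similarly for Rh via the mother's Rh distribution: P(Rh+) = 1.
Independent loci: 3/8 × 1 = 3/8.

3/8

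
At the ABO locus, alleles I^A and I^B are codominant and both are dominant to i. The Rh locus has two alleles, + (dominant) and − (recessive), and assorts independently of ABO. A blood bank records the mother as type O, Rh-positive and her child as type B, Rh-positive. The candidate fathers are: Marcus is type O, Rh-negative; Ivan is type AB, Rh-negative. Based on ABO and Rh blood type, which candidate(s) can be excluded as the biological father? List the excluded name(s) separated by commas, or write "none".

A candidate is excluded only if no genotype consistent with his phenotype could produce a type B, Rh-positive child with a type O, Rh-positive mother.
Marcus (type O, Rh-): no genotype consistent with that phenotype can produce a type-B Rh+ child with a type-O mother.

Marcus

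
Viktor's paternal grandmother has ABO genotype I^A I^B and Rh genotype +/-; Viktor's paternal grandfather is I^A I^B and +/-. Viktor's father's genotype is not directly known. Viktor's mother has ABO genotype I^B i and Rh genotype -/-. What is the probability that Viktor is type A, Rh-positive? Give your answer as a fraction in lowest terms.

1/8

Viktor's father's ABO genotype from I^A I^B × I^A I^B: 1/4 I^A I^A, 1/2 I^A I^B, 1/4 I^B I^B.
Crossing each possibility with the mother I^B i and summing P(type A): 1/4·1/2 + 1/2·1/4 + 1/4·0 = 1/4.
Similarly for Rh via the father's Rh distribution: P(Rh+) = 1/2.
Independent loci: 1/4 × 1/2 = 1/8.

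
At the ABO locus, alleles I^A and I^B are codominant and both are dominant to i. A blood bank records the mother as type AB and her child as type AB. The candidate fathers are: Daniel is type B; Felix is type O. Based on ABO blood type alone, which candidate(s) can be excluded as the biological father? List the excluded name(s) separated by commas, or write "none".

A candidate is excluded only if no genotype consistent with his phenotype could produce a type AB child with a type AB mother.
Felix (type O): no genotype consistent with that phenotype can produce a type-AB child with a type-AB mother.

Felix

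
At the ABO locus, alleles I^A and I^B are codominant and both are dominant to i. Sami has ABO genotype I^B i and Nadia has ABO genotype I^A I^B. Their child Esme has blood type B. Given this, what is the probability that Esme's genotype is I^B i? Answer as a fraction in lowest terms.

Cross I^B i × I^A I^B → 1/4 I^A I^B, 1/4 I^A i, 1/4 I^B I^B, 1/4 I^B i.
Type-B genotypes among offspring: I^B I^B (1/4), I^B i (1/4); total 1/2.
P(I^B i | type B) = (1/4) / (1/2) = 1/2.

1/2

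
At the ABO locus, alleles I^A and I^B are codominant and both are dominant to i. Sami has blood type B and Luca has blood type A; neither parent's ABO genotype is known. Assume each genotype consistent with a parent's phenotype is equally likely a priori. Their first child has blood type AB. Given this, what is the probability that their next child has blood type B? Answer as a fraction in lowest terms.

Possible genotypes: Sami ∈ {I^B I^B, I^B i}; Luca ∈ {I^A I^A, I^A i}.
Weight each parental genotype pair by prior × P(type-AB child):
  I^B I^B × I^A I^A: posterior weight 4/9; P(next child type B) = 0.
  I^B I^B × I^A i: posterior weight 2/9; P(next child type B) = 1/2.
  I^B i × I^A I^A: posterior weight 2/9; P(next child type B) = 0.
  I^B i × I^A i: posterior weight 1/9; P(next child type B) = 1/4.
Weighted sum = 5/36.

5/36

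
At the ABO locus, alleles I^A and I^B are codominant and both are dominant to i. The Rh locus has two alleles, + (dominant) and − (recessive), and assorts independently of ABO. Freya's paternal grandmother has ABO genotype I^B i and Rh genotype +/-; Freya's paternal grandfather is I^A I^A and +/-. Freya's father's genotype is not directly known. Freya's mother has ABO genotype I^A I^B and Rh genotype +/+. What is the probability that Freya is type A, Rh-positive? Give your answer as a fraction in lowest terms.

Freya's father's ABO genotype from I^B i × I^A I^A: 1/2 I^A I^B, 1/2 I^A i.
Crossing each possibility with the mother I^A I^B and summing P(type A): 1/2·1/4 + 1/2·1/2 = 3/8.
Similarly for Rh via the father's Rh distribution: P(Rh+) = 1.
Independent loci: 3/8 × 1 = 3/8.

3/8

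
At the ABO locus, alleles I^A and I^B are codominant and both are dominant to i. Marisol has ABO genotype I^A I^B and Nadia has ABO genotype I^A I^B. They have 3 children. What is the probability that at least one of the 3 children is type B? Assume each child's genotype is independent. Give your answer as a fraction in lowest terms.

ABO cross I^A I^B × I^A I^B → 1/4 A, 1/4 B, 1/2 AB.
So P(type B) = 1/4 per child.
P(none) = (3/4)^3 = 27/64; P(at least one) = 1 − 27/64 = 37/64.

37/64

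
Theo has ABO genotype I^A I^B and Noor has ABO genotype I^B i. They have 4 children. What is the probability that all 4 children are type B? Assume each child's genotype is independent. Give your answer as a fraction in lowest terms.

1/16

ABO cross I^A I^B × I^B i → 1/4 A, 1/2 B, 1/4 AB.
So P(type B) = 1/2 per child.
All 4 independent: (1/2)^4 = 1/16.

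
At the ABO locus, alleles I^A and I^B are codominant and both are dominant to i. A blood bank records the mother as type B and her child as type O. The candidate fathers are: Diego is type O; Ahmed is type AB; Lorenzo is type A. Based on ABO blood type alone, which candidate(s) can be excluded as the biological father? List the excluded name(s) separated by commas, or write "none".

Ahmed

A candidate is excluded only if no genotype consistent with his phenotype could produce a type O child with a type B mother.
Ahmed (type AB): no genotype consistent with that phenotype can produce a type-O child with a type-B mother.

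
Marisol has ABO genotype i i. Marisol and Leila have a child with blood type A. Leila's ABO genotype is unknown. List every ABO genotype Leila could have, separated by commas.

I^A I^A, I^A I^B, I^A i

For each candidate genotype of Leila, check whether crossing it with i i can produce every observed child phenotype.
  I^A I^A → possible child types {A} ✓
  I^A I^B → possible child types {A, B} ✓
  I^A i → possible child types {O, A} ✓
  I^B I^B → possible child types {B} ✗
  I^B i → possible child types {O, B} ✗
  i i → possible child types {O} ✗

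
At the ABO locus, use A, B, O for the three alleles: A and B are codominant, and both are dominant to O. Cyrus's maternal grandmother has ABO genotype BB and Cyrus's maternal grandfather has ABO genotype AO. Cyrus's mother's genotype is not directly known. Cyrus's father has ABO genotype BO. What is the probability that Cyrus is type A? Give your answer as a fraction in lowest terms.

1/8

Cyrus's mother's ABO genotype from BB × AO: 1/2 AB, 1/2 BO.
Crossing each possibility with the father BO and summing P(type A): 1/2·1/4 + 1/2·0 = 1/8.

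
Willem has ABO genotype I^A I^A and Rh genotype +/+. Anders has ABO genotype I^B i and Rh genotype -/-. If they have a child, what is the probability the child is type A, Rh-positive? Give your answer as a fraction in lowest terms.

ABO cross I^A I^A × I^B i → offspring phenotypes: 1/2 A, 1/2 AB.
Rh cross +/+ × -/- → 1 Rh+.
Independent loci: P(type A, Rh-positive) = 1/2 × 1 = 1/2.

1/2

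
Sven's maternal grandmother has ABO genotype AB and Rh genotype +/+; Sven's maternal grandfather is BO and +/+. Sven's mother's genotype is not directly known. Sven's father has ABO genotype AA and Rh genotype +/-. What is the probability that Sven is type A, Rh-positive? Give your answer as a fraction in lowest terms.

Sven's mother's ABO genotype from AB × BO: 1/4 AB, 1/4 AO, 1/4 BB, 1/4 BO.
Crossing each possibility with the father AA and summing P(type A): 1/4·1/2 + 1/4·1 + 1/4·0 + 1/4·1/2 = 1/2.
Similarly for Rh via the mother's Rh distribution: P(Rh+) = 1.
Independent loci: 1/2 × 1 = 1/2.

1/2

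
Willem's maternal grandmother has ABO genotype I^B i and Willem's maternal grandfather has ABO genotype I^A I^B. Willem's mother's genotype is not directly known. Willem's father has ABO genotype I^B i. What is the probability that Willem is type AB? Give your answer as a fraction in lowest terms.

1/8

Willem's mother's ABO genotype from I^B i × I^A I^B: 1/4 I^A I^B, 1/4 I^A i, 1/4 I^B I^B, 1/4 I^B i.
Crossing each possibility with the father I^B i and summing P(type AB): 1/4·1/4 + 1/4·1/4 + 1/4·0 + 1/4·0 = 1/8.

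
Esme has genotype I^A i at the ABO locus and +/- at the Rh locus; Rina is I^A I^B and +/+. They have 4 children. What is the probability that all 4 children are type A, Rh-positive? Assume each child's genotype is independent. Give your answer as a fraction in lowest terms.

1/16

ABO cross I^A i × I^A I^B → 1/2 A, 1/4 B, 1/4 AB.
Rh cross +/- × +/+ → 1 Rh+; so P(type A, Rh-positive) = 1/2 × 1 = 1/2 per child.
All 4 independent: (1/2)^4 = 1/16.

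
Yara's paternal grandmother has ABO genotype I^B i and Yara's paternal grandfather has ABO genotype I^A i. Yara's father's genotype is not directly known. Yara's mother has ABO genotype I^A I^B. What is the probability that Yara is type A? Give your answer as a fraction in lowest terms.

3/8

Yara's father's ABO genotype from I^B i × I^A i: 1/4 I^A I^B, 1/4 I^A i, 1/4 I^B i, 1/4 i i.
Crossing each possibility with the mother I^A I^B and summing P(type A): 1/4·1/4 + 1/4·1/2 + 1/4·1/4 + 1/4·1/2 = 3/8.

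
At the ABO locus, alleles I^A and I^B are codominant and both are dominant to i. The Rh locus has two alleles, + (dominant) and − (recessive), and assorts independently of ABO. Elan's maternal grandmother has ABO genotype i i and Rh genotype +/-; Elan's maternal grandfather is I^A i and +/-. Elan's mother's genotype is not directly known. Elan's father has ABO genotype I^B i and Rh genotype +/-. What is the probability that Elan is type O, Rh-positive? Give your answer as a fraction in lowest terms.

9/32

Elan's mother's ABO genotype from i i × I^A i: 1/2 I^A i, 1/2 i i.
Crossing each possibility with the father I^B i and summing P(type O): 1/2·1/4 + 1/2·1/2 = 3/8.
Similarly for Rh via the mother's Rh distribution: P(Rh+) = 3/4.
Independent loci: 3/8 × 3/4 = 9/32.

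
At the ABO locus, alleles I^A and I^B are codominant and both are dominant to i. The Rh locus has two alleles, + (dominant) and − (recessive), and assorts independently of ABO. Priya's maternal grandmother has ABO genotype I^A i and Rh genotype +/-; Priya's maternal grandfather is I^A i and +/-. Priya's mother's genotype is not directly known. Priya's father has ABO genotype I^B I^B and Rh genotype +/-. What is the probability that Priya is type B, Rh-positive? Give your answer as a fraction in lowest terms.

3/8

Priya's mother's ABO genotype from I^A i × I^A i: 1/4 I^A I^A, 1/2 I^A i, 1/4 i i.
Crossing each possibility with the father I^B I^B and summing P(type B): 1/4·0 + 1/2·1/2 + 1/4·1 = 1/2.
Similarly for Rh via the mother's Rh distribution: P(Rh+) = 3/4.
Independent loci: 1/2 × 3/4 = 3/8.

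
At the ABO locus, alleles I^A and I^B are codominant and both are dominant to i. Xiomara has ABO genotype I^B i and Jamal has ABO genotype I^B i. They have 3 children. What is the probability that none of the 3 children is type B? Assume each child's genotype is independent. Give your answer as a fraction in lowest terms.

1/64

ABO cross I^B i × I^B i → 1/4 O, 3/4 B.
So P(type B) = 3/4 per child.
P(not type B) = 1/4 for one child; (1/4)^3 = 1/64.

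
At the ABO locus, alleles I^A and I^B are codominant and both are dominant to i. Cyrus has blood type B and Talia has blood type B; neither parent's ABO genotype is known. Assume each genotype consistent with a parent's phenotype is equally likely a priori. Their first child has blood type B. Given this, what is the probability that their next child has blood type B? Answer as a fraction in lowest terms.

Possible genotypes: Cyrus ∈ {I^B I^B, I^B i}; Talia ∈ {I^B I^B, I^B i}.
Weight each parental genotype pair by prior × P(type-B child):
  I^B I^B × I^B I^B: posterior weight 4/15; P(next child type B) = 1.
  I^B I^B × I^B i: posterior weight 4/15; P(next child type B) = 1.
  I^B i × I^B I^B: posterior weight 4/15; P(next child type B) = 1.
  I^B i × I^B i: posterior weight 1/5; P(next child type B) = 3/4.
Weighted sum = 19/20.

19/20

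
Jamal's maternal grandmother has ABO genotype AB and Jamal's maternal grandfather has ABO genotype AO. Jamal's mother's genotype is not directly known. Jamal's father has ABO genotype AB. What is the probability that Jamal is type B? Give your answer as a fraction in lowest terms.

1/4

Jamal's mother's ABO genotype from AB × AO: 1/4 AA, 1/4 AB, 1/4 AO, 1/4 BO.
Crossing each possibility with the father AB and summing P(type B): 1/4·0 + 1/4·1/4 + 1/4·1/4 + 1/4·1/2 = 1/4.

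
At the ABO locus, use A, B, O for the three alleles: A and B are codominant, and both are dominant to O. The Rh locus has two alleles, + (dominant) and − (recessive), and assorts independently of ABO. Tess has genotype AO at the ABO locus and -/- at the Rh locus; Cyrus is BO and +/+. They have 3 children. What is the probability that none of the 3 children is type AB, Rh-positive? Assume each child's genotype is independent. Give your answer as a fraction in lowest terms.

ABO cross AO × BO → 1/4 O, 1/4 A, 1/4 B, 1/4 AB.
Rh cross -/- × +/+ → 1 Rh+; so P(type AB, Rh-positive) = 1/4 × 1 = 1/4 per child.
P(not type AB, Rh-positive) = 3/4 for one child; (3/4)^3 = 27/64.

27/64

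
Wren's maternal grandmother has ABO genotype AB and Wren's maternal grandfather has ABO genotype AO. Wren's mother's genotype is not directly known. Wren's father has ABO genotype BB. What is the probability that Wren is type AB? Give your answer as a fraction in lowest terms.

Wren's mother's ABO genotype from AB × AO: 1/4 AA, 1/4 AB, 1/4 AO, 1/4 BO.
Crossing each possibility with the father BB and summing P(type AB): 1/4·1 + 1/4·1/2 + 1/4·1/2 + 1/4·0 = 1/2.

1/2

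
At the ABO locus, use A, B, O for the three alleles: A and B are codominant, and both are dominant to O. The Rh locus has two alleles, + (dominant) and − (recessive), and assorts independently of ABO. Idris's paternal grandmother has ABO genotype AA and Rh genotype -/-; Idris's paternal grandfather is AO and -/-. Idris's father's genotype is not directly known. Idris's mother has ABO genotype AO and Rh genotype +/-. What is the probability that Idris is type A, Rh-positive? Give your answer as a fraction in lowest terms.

7/16

Idris's father's ABO genotype from AA × AO: 1/2 AA, 1/2 AO.
Crossing each possibility with the mother AO and summing P(type A): 1/2·1 + 1/2·3/4 = 7/8.
Similarly for Rh via the father's Rh distribution: P(Rh+) = 1/2.
Independent loci: 7/8 × 1/2 = 7/16.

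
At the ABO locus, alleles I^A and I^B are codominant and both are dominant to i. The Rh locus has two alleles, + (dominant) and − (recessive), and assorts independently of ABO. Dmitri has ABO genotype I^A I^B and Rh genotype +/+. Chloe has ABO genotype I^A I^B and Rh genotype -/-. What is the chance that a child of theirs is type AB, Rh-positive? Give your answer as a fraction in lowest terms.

1/2

ABO cross I^A I^B × I^A I^B → offspring phenotypes: 1/4 A, 1/4 B, 1/2 AB.
Rh cross +/+ × -/- → 1 Rh+.
Independent loci: P(type AB, Rh-positive) = 1/2 × 1 = 1/2.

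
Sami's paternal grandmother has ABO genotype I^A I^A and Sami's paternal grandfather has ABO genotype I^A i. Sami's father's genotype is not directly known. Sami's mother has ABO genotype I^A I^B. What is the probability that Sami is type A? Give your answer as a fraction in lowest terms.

1/2

Sami's father's ABO genotype from I^A I^A × I^A i: 1/2 I^A I^A, 1/2 I^A i.
Crossing each possibility with the mother I^A I^B and summing P(type A): 1/2·1/2 + 1/2·1/2 = 1/2.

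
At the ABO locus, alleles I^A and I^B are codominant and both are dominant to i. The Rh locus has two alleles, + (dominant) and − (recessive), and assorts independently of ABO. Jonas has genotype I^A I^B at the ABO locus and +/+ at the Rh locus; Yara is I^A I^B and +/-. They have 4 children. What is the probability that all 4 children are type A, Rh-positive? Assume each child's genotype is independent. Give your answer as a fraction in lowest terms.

ABO cross I^A I^B × I^A I^B → 1/4 A, 1/4 B, 1/2 AB.
Rh cross +/+ × +/- → 1 Rh+; so P(type A, Rh-positive) = 1/4 × 1 = 1/4 per child.
All 4 independent: (1/4)^4 = 1/256.

1/256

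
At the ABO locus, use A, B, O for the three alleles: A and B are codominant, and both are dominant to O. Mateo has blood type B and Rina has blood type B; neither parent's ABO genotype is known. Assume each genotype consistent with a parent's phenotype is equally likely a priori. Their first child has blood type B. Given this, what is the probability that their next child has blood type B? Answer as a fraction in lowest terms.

Possible genotypes: Mateo ∈ {BB, BO}; Rina ∈ {BB, BO}.
Weight each parental genotype pair by prior × P(type-B child):
  BB × BB: posterior weight 4/15; P(next child type B) = 1.
  BB × BO: posterior weight 4/15; P(next child type B) = 1.
  BO × BB: posterior weight 4/15; P(next child type B) = 1.
  BO × BO: posterior weight 1/5; P(next child type B) = 3/4.
Weighted sum = 19/20.

19/20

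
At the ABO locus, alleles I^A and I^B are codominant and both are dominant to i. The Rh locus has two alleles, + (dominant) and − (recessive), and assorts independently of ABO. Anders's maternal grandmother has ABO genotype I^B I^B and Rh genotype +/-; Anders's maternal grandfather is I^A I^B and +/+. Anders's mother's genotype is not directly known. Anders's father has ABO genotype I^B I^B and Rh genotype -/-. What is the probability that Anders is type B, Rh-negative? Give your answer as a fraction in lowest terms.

Anders's mother's ABO genotype from I^B I^B × I^A I^B: 1/2 I^A I^B, 1/2 I^B I^B.
Crossing each possibility with the father I^B I^B and summing P(type B): 1/2·1/2 + 1/2·1 = 3/4.
Similarly for Rh via the mother's Rh distribution: P(Rh-) = 1/4.
Independent loci: 3/4 × 1/4 = 3/16.

3/16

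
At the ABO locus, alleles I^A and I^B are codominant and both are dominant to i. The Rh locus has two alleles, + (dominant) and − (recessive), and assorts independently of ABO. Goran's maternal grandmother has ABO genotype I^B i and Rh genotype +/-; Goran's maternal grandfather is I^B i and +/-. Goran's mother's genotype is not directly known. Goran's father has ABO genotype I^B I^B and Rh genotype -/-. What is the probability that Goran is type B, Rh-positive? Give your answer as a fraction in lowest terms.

Goran's mother's ABO genotype from I^B i × I^B i: 1/4 I^B I^B, 1/2 I^B i, 1/4 i i.
Crossing each possibility with the father I^B I^B and summing P(type B): 1/4·1 + 1/2·1 + 1/4·1 = 1.
Similarly for Rh via the mother's Rh distribution: P(Rh+) = 1/2.
Independent loci: 1 × 1/2 = 1/2.

1/2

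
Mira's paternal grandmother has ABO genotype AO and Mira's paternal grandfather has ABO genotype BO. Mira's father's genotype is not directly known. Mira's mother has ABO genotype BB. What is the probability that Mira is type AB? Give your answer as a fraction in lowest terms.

Mira's father's ABO genotype from AO × BO: 1/4 AB, 1/4 AO, 1/4 BO, 1/4 OO.
Crossing each possibility with the mother BB and summing P(type AB): 1/4·1/2 + 1/4·1/2 + 1/4·0 + 1/4·0 = 1/4.

1/4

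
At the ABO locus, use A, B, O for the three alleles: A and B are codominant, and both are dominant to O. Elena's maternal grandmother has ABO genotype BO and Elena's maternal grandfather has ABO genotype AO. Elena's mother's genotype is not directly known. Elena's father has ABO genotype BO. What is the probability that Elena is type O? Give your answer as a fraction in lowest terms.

Elena's mother's ABO genotype from BO × AO: 1/4 AB, 1/4 AO, 1/4 BO, 1/4 OO.
Crossing each possibility with the father BO and summing P(type O): 1/4·0 + 1/4·1/4 + 1/4·1/4 + 1/4·1/2 = 1/4.

1/4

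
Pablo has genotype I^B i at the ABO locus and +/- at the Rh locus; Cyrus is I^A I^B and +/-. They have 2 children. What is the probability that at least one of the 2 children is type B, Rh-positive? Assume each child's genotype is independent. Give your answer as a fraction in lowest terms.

ABO cross I^B i × I^A I^B → 1/4 A, 1/2 B, 1/4 AB.
Rh cross +/- × +/- → 3/4 Rh+, 1/4 Rh-; so P(type B, Rh-positive) = 1/2 × 3/4 = 3/8 per child.
P(none) = (5/8)^2 = 25/64; P(at least one) = 1 − 25/64 = 39/64.

39/64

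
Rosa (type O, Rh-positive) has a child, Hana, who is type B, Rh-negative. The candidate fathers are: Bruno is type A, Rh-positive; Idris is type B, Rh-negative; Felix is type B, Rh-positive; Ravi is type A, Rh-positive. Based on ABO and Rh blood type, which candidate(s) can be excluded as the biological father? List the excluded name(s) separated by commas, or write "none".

A candidate is excluded only if no genotype consistent with his phenotype could produce a type B, Rh-negative child with a type O, Rh-positive mother.
Bruno (type A, Rh+): no genotype consistent with that phenotype can produce a type-B Rh- child with a type-O mother.
Ravi (type A, Rh+): no genotype consistent with that phenotype can produce a type-B Rh- child with a type-O mother.

Bruno, Ravi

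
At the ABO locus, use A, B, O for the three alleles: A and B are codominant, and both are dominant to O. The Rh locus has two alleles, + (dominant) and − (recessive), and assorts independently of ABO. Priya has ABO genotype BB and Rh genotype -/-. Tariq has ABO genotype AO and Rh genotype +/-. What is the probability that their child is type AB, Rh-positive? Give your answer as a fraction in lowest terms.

ABO cross BB × AO → offspring phenotypes: 1/2 B, 1/2 AB.
Rh cross -/- × +/- → 1/2 Rh+, 1/2 Rh-.
Independent loci: P(type AB, Rh-positive) = 1/2 × 1/2 = 1/4.

1/4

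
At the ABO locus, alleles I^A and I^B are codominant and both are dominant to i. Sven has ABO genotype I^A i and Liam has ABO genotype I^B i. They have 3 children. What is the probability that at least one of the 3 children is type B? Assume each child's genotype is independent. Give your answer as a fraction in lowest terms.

ABO cross I^A i × I^B i → 1/4 O, 1/4 A, 1/4 B, 1/4 AB.
So P(type B) = 1/4 per child.
P(none) = (3/4)^3 = 27/64; P(at least one) = 1 − 27/64 = 37/64.

37/64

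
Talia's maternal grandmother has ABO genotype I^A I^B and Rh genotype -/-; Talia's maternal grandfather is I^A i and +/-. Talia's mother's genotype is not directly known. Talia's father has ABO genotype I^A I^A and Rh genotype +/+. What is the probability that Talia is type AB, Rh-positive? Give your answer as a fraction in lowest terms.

1/4

Talia's mother's ABO genotype from I^A I^B × I^A i: 1/4 I^A I^A, 1/4 I^A I^B, 1/4 I^A i, 1/4 I^B i.
Crossing each possibility with the father I^A I^A and summing P(type AB): 1/4·0 + 1/4·1/2 + 1/4·0 + 1/4·1/2 = 1/4.
Similarly for Rh via the mother's Rh distribution: P(Rh+) = 1.
Independent loci: 1/4 × 1 = 1/4.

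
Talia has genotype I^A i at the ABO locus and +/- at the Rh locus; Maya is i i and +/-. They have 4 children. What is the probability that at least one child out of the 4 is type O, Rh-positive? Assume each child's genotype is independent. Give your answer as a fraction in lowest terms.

3471/4096

ABO cross I^A i × i i → 1/2 O, 1/2 A.
Rh cross +/- × +/- → 3/4 Rh+, 1/4 Rh-; so P(type O, Rh-positive) = 1/2 × 3/4 = 3/8 per child.
P(none) = (5/8)^4 = 625/4096; P(at least one) = 1 − 625/4096 = 3471/4096.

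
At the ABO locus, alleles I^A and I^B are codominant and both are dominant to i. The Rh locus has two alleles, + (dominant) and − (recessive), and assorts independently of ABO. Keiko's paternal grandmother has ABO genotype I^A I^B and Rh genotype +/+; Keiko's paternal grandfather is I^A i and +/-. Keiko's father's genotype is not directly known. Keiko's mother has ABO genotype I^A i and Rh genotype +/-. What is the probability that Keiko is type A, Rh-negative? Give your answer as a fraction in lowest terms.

Keiko's father's ABO genotype from I^A I^B × I^A i: 1/4 I^A I^A, 1/4 I^A I^B, 1/4 I^A i, 1/4 I^B i.
Crossing each possibility with the mother I^A i and summing P(type A): 1/4·1 + 1/4·1/2 + 1/4·3/4 + 1/4·1/4 = 5/8.
Similarly for Rh via the father's Rh distribution: P(Rh-) = 1/8.
Independent loci: 5/8 × 1/8 = 5/64.

5/64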